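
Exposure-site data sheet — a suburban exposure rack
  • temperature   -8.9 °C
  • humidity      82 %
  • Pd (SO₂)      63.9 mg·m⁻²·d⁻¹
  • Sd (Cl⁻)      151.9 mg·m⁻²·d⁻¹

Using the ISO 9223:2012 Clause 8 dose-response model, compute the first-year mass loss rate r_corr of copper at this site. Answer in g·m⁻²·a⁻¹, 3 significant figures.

copper: temperature factor f = +0.126·(-18.9) = -2.3814
  Pd branch = 0.0053·Pd^0.26·e^(0.059·RH+f) = 0.1822 μm/a
  Cl⁻ term: 0.01025·151.9^0.27·exp(0.036·82+0.049·-8.9) = 0.4925
  sum: 0.1822 + 0.4925 → r_corr = 0.6747 μm/a
Convert to mass loss: 0.6747 μm/a × 8.96 g/cm³ = 6.045 g·m⁻²·a⁻¹

r_corr = 6.05 g·m⁻²·a⁻¹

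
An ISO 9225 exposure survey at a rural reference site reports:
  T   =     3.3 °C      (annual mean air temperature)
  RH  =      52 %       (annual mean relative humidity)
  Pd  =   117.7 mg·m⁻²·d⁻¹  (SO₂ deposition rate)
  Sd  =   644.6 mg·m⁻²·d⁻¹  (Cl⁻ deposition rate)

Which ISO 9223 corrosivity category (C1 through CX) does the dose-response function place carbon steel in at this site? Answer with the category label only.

C4

carbon steel: f(T) = +0.150·(T−10) [T≤10 °C] = -1.0050
  sulphur-dioxide contribution → 21.88 μm/a
  chloride contribution → 35.72 μm/a
  total first-year rate 57.6 μm/a
57.6 μm/a falls in (50, 80] for carbon steel → category C4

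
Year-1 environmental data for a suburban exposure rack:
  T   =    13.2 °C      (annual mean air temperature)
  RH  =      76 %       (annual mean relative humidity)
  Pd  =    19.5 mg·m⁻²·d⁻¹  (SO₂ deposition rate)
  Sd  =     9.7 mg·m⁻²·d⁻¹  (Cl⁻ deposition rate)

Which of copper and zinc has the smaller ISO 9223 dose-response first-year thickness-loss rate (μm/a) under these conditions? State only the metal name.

copper: f(T) = -0.080·(T−10) [T>10 °C] = -0.2560
  sulphur-dioxide contribution → 0.7868 μm/a
  chloride contribution → 0.5575 μm/a
  ⇒ r_corr(copper) = 1.344 μm/a
zinc: temperature factor f = -0.071·(3.2) = -0.2272
  sulphur-dioxide contribution → 1.253 μm/a
  chloride contribution → 0.3604 μm/a
  ⇒ r_corr(zinc) = 1.613 μm/a
Ordering by μm/a: zinc (1.61) > copper (1.34)

copper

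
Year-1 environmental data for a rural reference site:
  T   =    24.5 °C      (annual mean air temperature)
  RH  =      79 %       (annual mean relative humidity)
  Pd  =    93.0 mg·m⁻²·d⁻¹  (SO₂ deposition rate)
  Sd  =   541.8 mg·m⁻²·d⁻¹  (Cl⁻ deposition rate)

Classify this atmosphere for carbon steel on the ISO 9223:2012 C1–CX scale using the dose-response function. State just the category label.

carbon steel: temperature factor f = -0.054·(14.5) = -0.7830
  sulphur-dioxide contribution → 41.47 μm/a
  chloride contribution → 182.6 μm/a
  total first-year rate 224 μm/a
Category bounds: 200…700 μm/a bracket r_corr ⇒ CX

CX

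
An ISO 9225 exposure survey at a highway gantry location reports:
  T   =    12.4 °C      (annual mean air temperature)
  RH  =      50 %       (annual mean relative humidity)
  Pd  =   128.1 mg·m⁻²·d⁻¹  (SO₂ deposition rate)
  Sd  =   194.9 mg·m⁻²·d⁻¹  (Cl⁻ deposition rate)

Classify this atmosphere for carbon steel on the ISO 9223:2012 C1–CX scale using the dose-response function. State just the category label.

C4

carbon steel: temperature factor f = -0.054·(2.4) = -0.1296
  SO₂ term: 1.77·128.1^0.52·exp(0.02·50-0.1296) = 52.71
  Sd branch = 0.102·Sd^0.62·e^(0.033·RH+0.04·T) = 22.92 μm/a
  r_corr = 52.71 + 22.92 = 75.64 μm/a
ISO 9223 Table 2 (carbon steel): 50 < 75.6 ≤ 80 μm/a ⇒ C4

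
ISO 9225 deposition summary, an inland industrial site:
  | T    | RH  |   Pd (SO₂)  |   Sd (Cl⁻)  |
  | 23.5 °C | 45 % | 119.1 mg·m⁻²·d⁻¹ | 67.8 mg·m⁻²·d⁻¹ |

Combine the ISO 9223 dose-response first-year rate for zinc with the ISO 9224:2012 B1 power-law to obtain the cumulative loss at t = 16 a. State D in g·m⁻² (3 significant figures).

zinc: f(T) = -0.071·(T−10) [T>10 °C] = -0.9585
  SO₂ term: 0.0129·119.1^0.44·exp(0.046·45-0.9585) = 0.3212
  Sd branch = 0.0175·Sd^0.57·e^(0.008·RH+0.085·T) = 2.045 μm/a
  sum: 0.3212 + 2.045 → r_corr = 2.366 μm/a
ISO 9224: D(t) = r_corr · t^b with b = 0.813 (zinc, B1)
  D(16) = 2.366 × 16^0.813 = 2.366 × 9.527 = 22.54 μm
  Mass loss = 22.54 μm × 7.14 g/cm³ = 160.9 g·m⁻²

D(16) = 161 g·m⁻²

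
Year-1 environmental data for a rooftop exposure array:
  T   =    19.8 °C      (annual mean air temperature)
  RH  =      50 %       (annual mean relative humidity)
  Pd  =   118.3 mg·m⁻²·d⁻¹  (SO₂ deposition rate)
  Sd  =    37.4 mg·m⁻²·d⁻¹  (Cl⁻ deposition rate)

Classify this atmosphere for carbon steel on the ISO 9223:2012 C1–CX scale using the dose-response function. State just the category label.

carbon steel: T>10 °C ⇒ hinge -0.054·(19.8−10) = -0.5292
  SO₂ term: 1.77·118.3^0.52·exp(0.02·50-0.5292) = 33.91
  Sd branch = 0.102·Sd^0.62·e^(0.033·RH+0.04·T) = 11.07 μm/a
  r_corr = 33.91 + 11.07 = 44.99 μm/a
45 μm/a falls in (25, 50] for carbon steel → category C3

C3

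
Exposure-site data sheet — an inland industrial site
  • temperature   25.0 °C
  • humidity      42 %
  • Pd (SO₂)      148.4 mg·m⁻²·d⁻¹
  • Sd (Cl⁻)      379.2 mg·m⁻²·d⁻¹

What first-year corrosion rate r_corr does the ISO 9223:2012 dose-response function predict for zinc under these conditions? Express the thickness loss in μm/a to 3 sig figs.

zinc: temperature factor f = -0.071·(15.0) = -1.0650
  Pd branch = 0.0129·Pd^0.44·e^(0.046·RH+f) = 0.277 μm/a
  Sd branch = 0.0175·Sd^0.57·e^(0.008·RH+0.085·T) = 6.051 μm/a
  sum: 0.277 + 6.051 → r_corr = 6.328 μm/a

r_corr = 6.33 μm/a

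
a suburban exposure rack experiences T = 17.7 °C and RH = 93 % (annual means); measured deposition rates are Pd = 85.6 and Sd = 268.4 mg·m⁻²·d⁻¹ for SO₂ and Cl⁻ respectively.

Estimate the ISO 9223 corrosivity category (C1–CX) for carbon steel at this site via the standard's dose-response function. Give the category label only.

carbon steel: T>10 °C ⇒ hinge -0.054·(17.7−10) = -0.4158
  SO₂ term: 1.77·85.6^0.52·exp(0.02·93-0.4158) = 75.87
  Sd branch = 0.102·Sd^0.62·e^(0.033·RH+0.04·T) = 142.8 μm/a
  sum: 75.87 + 142.8 → r_corr = 218.7 μm/a
219 μm/a falls in (200, 700] for carbon steel → category CX

CX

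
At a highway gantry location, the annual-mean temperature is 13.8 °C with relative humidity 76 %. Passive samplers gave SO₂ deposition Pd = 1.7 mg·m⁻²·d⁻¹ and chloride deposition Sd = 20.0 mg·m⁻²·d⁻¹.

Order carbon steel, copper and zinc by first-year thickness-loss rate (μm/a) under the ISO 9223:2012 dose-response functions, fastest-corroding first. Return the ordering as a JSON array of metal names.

["carbon steel", "copper", "zinc"]

carbon steel: f(T) = -0.054·(T−10) [T>10 °C] = -0.2052
  sulphur-dioxide contribution → 8.686 μm/a
  chloride contribution → 13.94 μm/a
  total first-year rate 22.62 μm/a
copper: f(T) = -0.080·(T−10) [T>10 °C] = -0.3040
  sulphur-dioxide contribution → 0.3977 μm/a
  chloride contribution → 0.6981 μm/a
  ⇒ r_corr(copper) = 1.096 μm/a
zinc: f(T) = -0.071·(T−10) [T>10 °C] = -0.2698
  sulphur-dioxide contribution → 0.4103 μm/a
  chloride contribution → 0.5729 μm/a
  ⇒ r_corr(zinc) = 0.9832 μm/a
Ordering by μm/a: carbon steel (22.6) > copper (1.1) > zinc (0.983)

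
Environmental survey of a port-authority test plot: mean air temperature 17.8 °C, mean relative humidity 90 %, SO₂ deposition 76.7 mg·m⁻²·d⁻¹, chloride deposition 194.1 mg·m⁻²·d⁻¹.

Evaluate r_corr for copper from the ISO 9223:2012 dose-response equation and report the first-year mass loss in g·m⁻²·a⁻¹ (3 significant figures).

r_corr = 39.2 g·m⁻²·a⁻¹

copper: f(T) = -0.080·(T−10) [T>10 °C] = -0.6240
  Pd branch = 0.0053·Pd^0.26·e^(0.059·RH+f) = 1.776 μm/a
  Cl⁻ term: 0.01025·194.1^0.27·exp(0.036·90+0.049·17.8) = 2.597
  sum: 1.776 + 2.597 → r_corr = 4.372 μm/a
Convert to mass loss: 4.372 μm/a × 8.96 g/cm³ = 39.18 g·m⁻²·a⁻¹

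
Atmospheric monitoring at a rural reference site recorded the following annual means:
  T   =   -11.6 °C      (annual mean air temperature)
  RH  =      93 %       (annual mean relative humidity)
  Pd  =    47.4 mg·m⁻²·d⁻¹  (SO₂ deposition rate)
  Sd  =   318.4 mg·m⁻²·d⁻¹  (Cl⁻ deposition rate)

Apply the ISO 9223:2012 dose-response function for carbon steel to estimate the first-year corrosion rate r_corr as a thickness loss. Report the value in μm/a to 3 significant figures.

carbon steel: T≤10 °C ⇒ hinge +0.150·(-11.6−10) = -3.2400
  sulphur-dioxide contribution → 3.312 μm/a
  chloride contribution → 49.18 μm/a
  total first-year rate 52.49 μm/a

r_corr = 52.5 μm/a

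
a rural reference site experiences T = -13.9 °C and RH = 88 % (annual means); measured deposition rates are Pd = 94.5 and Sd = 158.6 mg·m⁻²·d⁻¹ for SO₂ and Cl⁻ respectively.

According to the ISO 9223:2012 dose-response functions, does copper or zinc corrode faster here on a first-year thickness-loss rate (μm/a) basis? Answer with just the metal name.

zinc

copper: temperature factor f = +0.126·(-23.9) = -3.0114
  sulphur-dioxide contribution → 0.1531 μm/a
  chloride contribution → 0.484 μm/a
  ⇒ r_corr(copper) = 0.6371 μm/a
zinc: T≤10 °C ⇒ hinge +0.038·(-13.9−10) = -0.9082
  sulphur-dioxide contribution → 2.205 μm/a
  chloride contribution → 0.1949 μm/a
  ⇒ r_corr(zinc) = 2.4 μm/a
Ordering by μm/a: zinc (2.4) > copper (0.637)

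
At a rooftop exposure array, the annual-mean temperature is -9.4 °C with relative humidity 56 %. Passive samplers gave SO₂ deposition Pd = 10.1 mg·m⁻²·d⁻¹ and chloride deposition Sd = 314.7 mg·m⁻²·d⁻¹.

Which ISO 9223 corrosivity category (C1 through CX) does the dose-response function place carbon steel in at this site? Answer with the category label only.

C2

carbon steel: temperature factor f = +0.150·(-19.4) = -2.9100
  SO₂ term: 1.77·10.1^0.52·exp(0.02·56-2.9100) = 0.9836
  Cl⁻ term: 0.102·314.7^0.62·exp(0.033·56+0.04·-9.4) = 15.72
  sum: 0.9836 + 15.72 → r_corr = 16.71 μm/a
Category bounds: 1.3…25 μm/a bracket r_corr ⇒ C2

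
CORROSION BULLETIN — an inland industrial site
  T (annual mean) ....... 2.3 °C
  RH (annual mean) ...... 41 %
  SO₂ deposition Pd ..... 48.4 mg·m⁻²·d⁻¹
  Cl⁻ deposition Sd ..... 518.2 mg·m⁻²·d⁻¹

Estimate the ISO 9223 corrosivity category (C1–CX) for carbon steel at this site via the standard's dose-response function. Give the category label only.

carbon steel: temperature factor f = +0.150·(-7.7) = -1.1550
  sulphur-dioxide contribution → 9.519 μm/a
  chloride contribution → 20.85 μm/a
  ⇒ r_corr(carbon steel) = 30.37 μm/a
ISO 9223 Table 2 (carbon steel): 25 < 30.4 ≤ 50 μm/a ⇒ C3

C3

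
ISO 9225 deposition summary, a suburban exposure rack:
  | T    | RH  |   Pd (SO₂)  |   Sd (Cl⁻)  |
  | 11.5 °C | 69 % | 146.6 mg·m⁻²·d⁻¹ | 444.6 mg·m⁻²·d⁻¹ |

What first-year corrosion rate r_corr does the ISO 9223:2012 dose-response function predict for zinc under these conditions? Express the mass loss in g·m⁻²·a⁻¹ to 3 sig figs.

r_corr = 36.4 g·m⁻²·a⁻¹

zinc: temperature factor f = -0.071·(1.5) = -0.1065
  Pd branch = 0.0129·Pd^0.44·e^(0.046·RH+f) = 2.488 μm/a
  Cl⁻ term: 0.0175·444.6^0.57·exp(0.008·69+0.085·11.5) = 2.61
  sum: 2.488 + 2.61 → r_corr = 5.098 μm/a
Convert to mass loss: 5.098 μm/a × 7.14 g/cm³ = 36.4 g·m⁻²·a⁻¹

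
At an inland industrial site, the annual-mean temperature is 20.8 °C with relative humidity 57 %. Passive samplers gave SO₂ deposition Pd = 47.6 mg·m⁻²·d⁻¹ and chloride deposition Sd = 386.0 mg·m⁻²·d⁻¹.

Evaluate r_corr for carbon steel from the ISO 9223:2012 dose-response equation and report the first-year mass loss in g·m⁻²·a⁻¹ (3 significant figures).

carbon steel: temperature factor f = -0.054·(10.8) = -0.5832
  SO₂ term: 1.77·47.6^0.52·exp(0.02·57-0.5832) = 23.02
  Cl⁻ term: 0.102·386.0^0.62·exp(0.033·57+0.04·20.8) = 61.73
  sum: 23.02 + 61.73 → r_corr = 84.76 μm/a
Convert to mass loss: 84.76 μm/a × 7.85 g/cm³ = 665.3 g·m⁻²·a⁻¹

r_corr = 665 g·m⁻²·a⁻¹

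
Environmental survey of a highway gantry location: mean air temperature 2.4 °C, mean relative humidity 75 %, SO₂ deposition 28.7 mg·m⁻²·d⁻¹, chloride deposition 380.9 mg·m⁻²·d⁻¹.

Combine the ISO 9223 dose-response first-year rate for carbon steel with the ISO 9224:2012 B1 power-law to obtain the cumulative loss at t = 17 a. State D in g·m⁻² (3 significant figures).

D(17) = 2.34e+03 g·m⁻²

carbon steel: f(T) = +0.150·(T−10) [T≤10 °C] = -1.1400
  SO₂ term: 1.77·28.7^0.52·exp(0.02·75-1.1400) = 14.54
  Cl⁻ term: 0.102·380.9^0.62·exp(0.033·75+0.04·2.4) = 53.12
  r_corr = 14.54 + 53.12 = 67.66 μm/a
Long-term exponent b (ISO 9224 Table 2, B1) = 0.523
  D(17) = 67.66 × 17^0.523 = 67.66 × 4.401 = 297.7 μm
  Mass loss = 297.7 μm × 7.85 g/cm³ = 2337 g·m⁻²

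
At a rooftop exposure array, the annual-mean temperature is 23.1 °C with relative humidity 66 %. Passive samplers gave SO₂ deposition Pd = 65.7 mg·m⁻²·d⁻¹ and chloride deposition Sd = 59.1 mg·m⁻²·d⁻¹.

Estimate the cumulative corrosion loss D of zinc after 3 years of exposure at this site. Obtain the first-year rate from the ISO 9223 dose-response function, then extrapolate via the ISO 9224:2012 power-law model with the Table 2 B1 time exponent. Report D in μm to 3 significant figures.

zinc: temperature factor f = -0.071·(13.1) = -0.9301
  SO₂ term: 0.0129·65.7^0.44·exp(0.046·66-0.9301) = 0.6682
  Cl⁻ term: 0.0175·59.1^0.57·exp(0.008·66+0.085·23.1) = 2.162
  r_corr = 0.6682 + 2.162 = 2.83 μm/a
Long-term exponent b (ISO 9224 Table 2, B1) = 0.813
  D(3) = 2.83 × 3^0.813 = 2.83 × 2.443 = 6.914 μm

D(3) = 6.91 μm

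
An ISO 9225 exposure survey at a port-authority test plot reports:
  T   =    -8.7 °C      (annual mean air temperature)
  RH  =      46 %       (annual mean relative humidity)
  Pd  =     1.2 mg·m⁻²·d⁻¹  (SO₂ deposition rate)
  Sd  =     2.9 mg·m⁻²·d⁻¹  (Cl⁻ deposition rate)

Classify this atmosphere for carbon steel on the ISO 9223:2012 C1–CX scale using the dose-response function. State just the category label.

C1

carbon steel: f(T) = +0.150·(T−10) [T≤10 °C] = -2.8050
  sulphur-dioxide contribution → 0.2955 μm/a
  chloride contribution → 0.6359 μm/a
  ⇒ r_corr(carbon steel) = 0.9314 μm/a
ISO 9223 Table 2 (carbon steel): 0 < 0.931 ≤ 1.3 μm/a ⇒ C1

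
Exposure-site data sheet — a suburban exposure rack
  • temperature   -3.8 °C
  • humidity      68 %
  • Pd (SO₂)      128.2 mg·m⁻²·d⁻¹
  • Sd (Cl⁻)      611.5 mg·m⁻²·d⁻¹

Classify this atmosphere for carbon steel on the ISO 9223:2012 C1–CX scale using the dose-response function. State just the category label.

carbon steel: temperature factor f = +0.150·(-13.8) = -2.0700
  Pd branch = 1.77·Pd^0.52·e^(0.02·RH+f) = 10.86 μm/a
  Sd branch = 0.102·Sd^0.62·e^(0.033·RH+0.04·T) = 44.13 μm/a
  sum: 10.86 + 44.13 → r_corr = 54.98 μm/a
55 μm/a falls in (50, 80] for carbon steel → category C4

C4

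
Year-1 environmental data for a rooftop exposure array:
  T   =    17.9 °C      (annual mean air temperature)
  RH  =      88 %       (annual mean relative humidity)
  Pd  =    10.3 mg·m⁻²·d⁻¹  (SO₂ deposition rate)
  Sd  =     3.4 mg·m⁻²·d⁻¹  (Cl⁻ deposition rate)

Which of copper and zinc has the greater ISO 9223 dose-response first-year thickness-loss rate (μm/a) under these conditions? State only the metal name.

copper: T>10 °C ⇒ hinge -0.080·(17.9−10) = -0.6320
  Pd branch = 0.0053·Pd^0.26·e^(0.059·RH+f) = 0.929 μm/a
  Cl⁻ term: 0.01025·3.4^0.27·exp(0.036·88+0.049·17.9) = 0.8147
  r_corr = 0.929 + 0.8147 = 1.744 μm/a
zinc: temperature factor f = -0.071·(7.9) = -0.5609
  Pd branch = 0.0129·Pd^0.44·e^(0.046·RH+f) = 1.177 μm/a
  Cl⁻ term: 0.0175·3.4^0.57·exp(0.008·88+0.085·17.9) = 0.3255
  sum: 1.177 + 0.3255 → r_corr = 1.502 μm/a
Ordering by μm/a: copper (1.74) > zinc (1.5)

copper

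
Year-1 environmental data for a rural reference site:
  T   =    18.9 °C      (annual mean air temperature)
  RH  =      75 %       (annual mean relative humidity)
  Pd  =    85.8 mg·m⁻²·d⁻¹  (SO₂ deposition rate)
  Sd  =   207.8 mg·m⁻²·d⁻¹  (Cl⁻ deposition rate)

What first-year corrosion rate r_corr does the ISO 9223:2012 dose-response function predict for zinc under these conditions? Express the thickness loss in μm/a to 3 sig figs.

zinc: temperature factor f = -0.071·(8.9) = -0.6319
  SO₂ term: 0.0129·85.8^0.44·exp(0.046·75-0.6319) = 1.532
  Sd branch = 0.0175·Sd^0.57·e^(0.008·RH+0.085·T) = 3.329 μm/a
  sum: 1.532 + 3.329 → r_corr = 4.861 μm/a

r_corr = 4.86 μm/a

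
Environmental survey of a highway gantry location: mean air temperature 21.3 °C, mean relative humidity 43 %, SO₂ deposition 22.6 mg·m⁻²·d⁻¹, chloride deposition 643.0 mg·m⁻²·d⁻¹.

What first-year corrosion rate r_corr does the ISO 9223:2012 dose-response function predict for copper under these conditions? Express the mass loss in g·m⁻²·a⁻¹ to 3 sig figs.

copper: T>10 °C ⇒ hinge -0.080·(21.3−10) = -0.9040
  sulphur-dioxide contribution → 0.06103 μm/a
  chloride contribution → 0.7843 μm/a
  ⇒ r_corr(copper) = 0.8454 μm/a
Convert to mass loss: 0.8454 μm/a × 8.96 g/cm³ = 7.574 g·m⁻²·a⁻¹

r_corr = 7.57 g·m⁻²·a⁻¹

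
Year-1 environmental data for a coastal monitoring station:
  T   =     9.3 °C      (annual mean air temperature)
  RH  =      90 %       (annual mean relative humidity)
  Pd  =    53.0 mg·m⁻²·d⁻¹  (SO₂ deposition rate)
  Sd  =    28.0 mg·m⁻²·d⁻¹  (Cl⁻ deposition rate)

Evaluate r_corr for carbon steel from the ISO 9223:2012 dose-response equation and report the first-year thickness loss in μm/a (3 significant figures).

carbon steel: T≤10 °C ⇒ hinge +0.150·(9.3−10) = -0.1050
  sulphur-dioxide contribution → 75.98 μm/a
  chloride contribution → 22.76 μm/a
  ⇒ r_corr(carbon steel) = 98.75 μm/a

r_corr = 98.7 μm/a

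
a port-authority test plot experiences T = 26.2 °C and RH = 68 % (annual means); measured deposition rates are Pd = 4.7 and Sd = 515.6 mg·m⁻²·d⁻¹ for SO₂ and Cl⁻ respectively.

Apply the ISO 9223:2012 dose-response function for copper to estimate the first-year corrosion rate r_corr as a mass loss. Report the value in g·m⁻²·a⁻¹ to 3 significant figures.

r_corr = 21.8 g·m⁻²·a⁻¹

copper: T>10 °C ⇒ hinge -0.080·(26.2−10) = -1.2960
  SO₂ term: 0.0053·4.7^0.26·exp(0.059·68-1.2960) = 0.1198
  Sd branch = 0.01025·Sd^0.27·e^(0.036·RH+0.049·T) = 2.311 μm/a
  sum: 0.1198 + 2.311 → r_corr = 2.431 μm/a
Convert to mass loss: 2.431 μm/a × 8.96 g/cm³ = 21.78 g·m⁻²·a⁻¹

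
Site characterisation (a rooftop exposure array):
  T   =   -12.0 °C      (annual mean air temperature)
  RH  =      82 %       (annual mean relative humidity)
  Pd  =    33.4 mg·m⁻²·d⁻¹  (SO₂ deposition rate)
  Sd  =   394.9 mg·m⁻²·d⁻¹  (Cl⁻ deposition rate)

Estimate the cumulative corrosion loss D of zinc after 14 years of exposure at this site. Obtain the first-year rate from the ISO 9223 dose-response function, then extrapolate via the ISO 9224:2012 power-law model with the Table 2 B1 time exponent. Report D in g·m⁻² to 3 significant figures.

zinc: T≤10 °C ⇒ hinge +0.038·(-12.0−10) = -0.8360
  SO₂ term: 0.0129·33.4^0.44·exp(0.046·82-0.8360) = 1.138
  Sd branch = 0.0175·Sd^0.57·e^(0.008·RH+0.085·T) = 0.3672 μm/a
  sum: 1.138 + 0.3672 → r_corr = 1.505 μm/a
Power-law: D(14) = r_corr · 14^0.813
  D(14) = 1.505 × 14^0.813 = 1.505 × 8.547 = 12.86 μm
  Mass loss = 12.86 μm × 7.14 g/cm³ = 91.85 g·m⁻²

D(14) = 91.9 g·m⁻²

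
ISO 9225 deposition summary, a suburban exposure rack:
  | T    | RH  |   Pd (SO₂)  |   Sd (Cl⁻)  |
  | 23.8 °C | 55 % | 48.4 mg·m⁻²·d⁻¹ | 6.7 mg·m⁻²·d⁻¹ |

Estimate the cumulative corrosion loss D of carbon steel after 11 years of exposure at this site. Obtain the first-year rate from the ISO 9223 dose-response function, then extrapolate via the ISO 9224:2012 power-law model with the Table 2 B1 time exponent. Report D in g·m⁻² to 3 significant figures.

D(11) = 667 g·m⁻²

carbon steel: f(T) = -0.054·(T−10) [T>10 °C] = -0.7452
  SO₂ term: 1.77·48.4^0.52·exp(0.02·55-0.7452) = 18.97
  Cl⁻ term: 0.102·6.7^0.62·exp(0.033·55+0.04·23.8) = 5.278
  r_corr = 18.97 + 5.278 = 24.25 μm/a
ISO 9224: D(t) = r_corr · t^b with b = 0.523 (carbon steel, B1)
  D(11) = 24.25 × 11^0.523 = 24.25 × 3.505 = 85 μm
  Mass loss = 85 μm × 7.85 g/cm³ = 667.2 g·m⁻²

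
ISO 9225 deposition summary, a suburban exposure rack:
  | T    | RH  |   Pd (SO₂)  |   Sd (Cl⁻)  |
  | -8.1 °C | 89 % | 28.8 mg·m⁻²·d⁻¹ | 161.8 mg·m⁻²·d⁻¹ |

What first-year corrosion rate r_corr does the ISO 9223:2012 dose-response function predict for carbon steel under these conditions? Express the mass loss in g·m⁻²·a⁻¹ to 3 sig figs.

r_corr = 287 g·m⁻²·a⁻¹

carbon steel: f(T) = +0.150·(T−10) [T≤10 °C] = -2.7150
  SO₂ term: 1.77·28.8^0.52·exp(0.02·89-2.7150) = 3.988
  Sd branch = 0.102·Sd^0.62·e^(0.033·RH+0.04·T) = 32.58 μm/a
  r_corr = 3.988 + 32.58 = 36.57 μm/a
Convert to mass loss: 36.57 μm/a × 7.85 g/cm³ = 287.1 g·m⁻²·a⁻¹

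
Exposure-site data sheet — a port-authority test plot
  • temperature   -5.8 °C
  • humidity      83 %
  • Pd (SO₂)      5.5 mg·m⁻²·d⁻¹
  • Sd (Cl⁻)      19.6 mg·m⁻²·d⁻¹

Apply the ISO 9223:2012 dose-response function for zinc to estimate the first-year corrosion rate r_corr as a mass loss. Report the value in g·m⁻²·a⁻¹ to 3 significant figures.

zinc: f(T) = +0.038·(T−10) [T≤10 °C] = -0.6004
  SO₂ term: 0.0129·5.5^0.44·exp(0.046·83-0.6004) = 0.6819
  Cl⁻ term: 0.0175·19.6^0.57·exp(0.008·83+0.085·-5.8) = 0.1132
  r_corr = 0.6819 + 0.1132 = 0.7951 μm/a
Convert to mass loss: 0.7951 μm/a × 7.14 g/cm³ = 5.677 g·m⁻²·a⁻¹

r_corr = 5.68 g·m⁻²·a⁻¹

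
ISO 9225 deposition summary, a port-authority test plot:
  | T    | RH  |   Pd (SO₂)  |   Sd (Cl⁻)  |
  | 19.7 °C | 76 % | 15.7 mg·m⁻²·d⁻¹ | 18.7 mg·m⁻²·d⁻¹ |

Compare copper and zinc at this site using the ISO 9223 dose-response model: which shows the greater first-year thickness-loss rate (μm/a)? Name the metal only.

zinc

copper: f(T) = -0.080·(T−10) [T>10 °C] = -0.7760
  SO₂ term: 0.0053·15.7^0.26·exp(0.059·76-0.7760) = 0.4422
  Sd branch = 0.01025·Sd^0.27·e^(0.036·RH+0.049·T) = 0.9153 μm/a
  r_corr = 0.4422 + 0.9153 = 1.357 μm/a
zinc: f(T) = -0.071·(T−10) [T>10 °C] = -0.6887
  SO₂ term: 0.0129·15.7^0.44·exp(0.046·76-0.6887) = 0.7178
  Sd branch = 0.0175·Sd^0.57·e^(0.008·RH+0.085·T) = 0.9105 μm/a
  sum: 0.7178 + 0.9105 → r_corr = 1.628 μm/a
Ordering by μm/a: zinc (1.63) > copper (1.36)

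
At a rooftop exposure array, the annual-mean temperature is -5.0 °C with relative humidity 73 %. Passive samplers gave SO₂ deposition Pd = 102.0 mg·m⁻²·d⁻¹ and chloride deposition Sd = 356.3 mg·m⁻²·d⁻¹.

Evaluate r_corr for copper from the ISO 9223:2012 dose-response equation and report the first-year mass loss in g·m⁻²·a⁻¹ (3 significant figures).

copper: temperature factor f = +0.126·(-15.0) = -1.8900
  Pd branch = 0.0053·Pd^0.26·e^(0.059·RH+f) = 0.1978 μm/a
  Cl⁻ term: 0.01025·356.3^0.27·exp(0.036·73+0.049·-5.0) = 0.5428
  sum: 0.1978 + 0.5428 → r_corr = 0.7406 μm/a
Convert to mass loss: 0.7406 μm/a × 8.96 g/cm³ = 6.636 g·m⁻²·a⁻¹

r_corr = 6.64 g·m⁻²·a⁻¹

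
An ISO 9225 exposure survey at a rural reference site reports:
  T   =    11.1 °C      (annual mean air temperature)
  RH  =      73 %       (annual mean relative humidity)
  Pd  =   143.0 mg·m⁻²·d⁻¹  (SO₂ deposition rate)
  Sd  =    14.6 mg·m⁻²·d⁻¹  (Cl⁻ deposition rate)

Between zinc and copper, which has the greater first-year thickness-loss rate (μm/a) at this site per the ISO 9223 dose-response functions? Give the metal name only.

zinc: f(T) = -0.071·(T−10) [T>10 °C] = -0.0781
  SO₂ term: 0.0129·143.0^0.44·exp(0.046·73-0.0781) = 3.044
  Cl⁻ term: 0.0175·14.6^0.57·exp(0.008·73+0.085·11.1) = 0.3716
  r_corr = 3.044 + 0.3716 = 3.415 μm/a
copper: temperature factor f = -0.080·(1.1) = -0.0880
  Pd branch = 0.0053·Pd^0.26·e^(0.059·RH+f) = 1.309 μm/a
  Sd branch = 0.01025·Sd^0.27·e^(0.036·RH+0.049·T) = 0.5042 μm/a
  r_corr = 1.309 + 0.5042 = 1.813 μm/a
Ordering by μm/a: zinc (3.42) > copper (1.81)

zinc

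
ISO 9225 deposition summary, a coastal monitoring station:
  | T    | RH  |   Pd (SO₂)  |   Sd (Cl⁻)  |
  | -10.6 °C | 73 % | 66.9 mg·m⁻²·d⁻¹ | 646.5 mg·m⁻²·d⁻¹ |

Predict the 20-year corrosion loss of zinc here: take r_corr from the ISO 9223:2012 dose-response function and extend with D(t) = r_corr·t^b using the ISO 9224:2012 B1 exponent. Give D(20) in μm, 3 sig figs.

D(20) = 18.1 μm

zinc: T≤10 °C ⇒ hinge +0.038·(-10.6−10) = -0.7828
  Pd branch = 0.0129·Pd^0.44·e^(0.046·RH+f) = 1.077 μm/a
  Cl⁻ term: 0.0175·646.5^0.57·exp(0.008·73+0.085·-10.6) = 0.5098
  sum: 1.077 + 0.5098 → r_corr = 1.587 μm/a
Long-term exponent b (ISO 9224 Table 2, B1) = 0.813
  D(20) = 1.587 × 20^0.813 = 1.587 × 11.42 = 18.12 μm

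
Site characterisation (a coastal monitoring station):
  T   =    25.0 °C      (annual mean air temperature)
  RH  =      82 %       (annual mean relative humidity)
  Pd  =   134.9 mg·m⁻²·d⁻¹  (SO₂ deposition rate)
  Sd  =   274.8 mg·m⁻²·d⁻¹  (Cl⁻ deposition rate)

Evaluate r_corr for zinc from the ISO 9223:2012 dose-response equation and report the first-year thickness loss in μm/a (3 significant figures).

r_corr = 8.61 μm/a

zinc: T>10 °C ⇒ hinge -0.071·(25.0−10) = -1.0650
  sulphur-dioxide contribution → 1.673 μm/a
  chloride contribution → 6.935 μm/a
  ⇒ r_corr(zinc) = 8.608 μm/a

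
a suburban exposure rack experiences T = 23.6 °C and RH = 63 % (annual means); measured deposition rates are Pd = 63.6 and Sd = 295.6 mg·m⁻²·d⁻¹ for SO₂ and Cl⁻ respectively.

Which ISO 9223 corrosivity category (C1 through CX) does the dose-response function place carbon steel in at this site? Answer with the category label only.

C5

carbon steel: f(T) = -0.054·(T−10) [T>10 °C] = -0.7344
  sulphur-dioxide contribution → 25.94 μm/a
  chloride contribution → 71.34 μm/a
  total first-year rate 97.28 μm/a
Category bounds: 80…200 μm/a bracket r_corr ⇒ C5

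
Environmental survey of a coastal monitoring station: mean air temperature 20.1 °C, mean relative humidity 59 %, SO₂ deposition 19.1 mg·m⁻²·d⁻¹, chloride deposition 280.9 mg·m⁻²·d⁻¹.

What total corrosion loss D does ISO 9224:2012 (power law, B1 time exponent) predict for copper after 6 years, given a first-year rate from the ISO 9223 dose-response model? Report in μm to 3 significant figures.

copper: f(T) = -0.080·(T−10) [T>10 °C] = -0.8080
  Pd branch = 0.0053·Pd^0.26·e^(0.059·RH+f) = 0.1653 μm/a
  Cl⁻ term: 0.01025·280.9^0.27·exp(0.036·59+0.049·20.1) = 1.052
  r_corr = 0.1653 + 1.052 = 1.217 μm/a
ISO 9224: D(t) = r_corr · t^b with b = 0.667 (copper, B1)
  D(6) = 1.217 × 6^0.667 = 1.217 × 3.304 = 4.022 μm

D(6) = 4.02 μm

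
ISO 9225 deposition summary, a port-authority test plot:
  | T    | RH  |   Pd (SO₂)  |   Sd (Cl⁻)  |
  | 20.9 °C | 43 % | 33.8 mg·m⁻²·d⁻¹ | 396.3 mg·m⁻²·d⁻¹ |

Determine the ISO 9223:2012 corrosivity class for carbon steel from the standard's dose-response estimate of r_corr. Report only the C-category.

carbon steel: temperature factor f = -0.054·(10.9) = -0.5886
  Pd branch = 1.77·Pd^0.52·e^(0.02·RH+f) = 14.48 μm/a
  Sd branch = 0.102·Sd^0.62·e^(0.033·RH+0.04·T) = 39.69 μm/a
  r_corr = 14.48 + 39.69 = 54.18 μm/a
ISO 9223 Table 2 (carbon steel): 50 < 54.2 ≤ 80 μm/a ⇒ C4

C4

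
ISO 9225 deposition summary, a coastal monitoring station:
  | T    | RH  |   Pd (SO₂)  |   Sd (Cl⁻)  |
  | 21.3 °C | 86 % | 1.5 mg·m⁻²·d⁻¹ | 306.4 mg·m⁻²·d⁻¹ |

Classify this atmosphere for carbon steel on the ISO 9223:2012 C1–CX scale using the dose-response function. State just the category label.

C5

carbon steel: T>10 °C ⇒ hinge -0.054·(21.3−10) = -0.6102
  Pd branch = 1.77·Pd^0.52·e^(0.02·RH+f) = 6.63 μm/a
  Sd branch = 0.102·Sd^0.62·e^(0.033·RH+0.04·T) = 142.1 μm/a
  r_corr = 6.63 + 142.1 = 148.7 μm/a
ISO 9223 Table 2 (carbon steel): 80 < 149 ≤ 200 μm/a ⇒ C5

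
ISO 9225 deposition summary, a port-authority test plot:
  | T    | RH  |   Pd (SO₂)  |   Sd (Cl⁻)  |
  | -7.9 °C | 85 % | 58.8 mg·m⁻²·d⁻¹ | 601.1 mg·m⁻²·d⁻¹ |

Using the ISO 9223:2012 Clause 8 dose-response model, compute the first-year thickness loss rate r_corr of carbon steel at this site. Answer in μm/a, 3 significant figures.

r_corr = 70.4 μm/a

carbon steel: f(T) = +0.150·(T−10) [T≤10 °C] = -2.6850
  SO₂ term: 1.77·58.8^0.52·exp(0.02·85-2.6850) = 5.499
  Cl⁻ term: 0.102·601.1^0.62·exp(0.033·85+0.04·-7.9) = 64.94
  r_corr = 5.499 + 64.94 = 70.44 μm/a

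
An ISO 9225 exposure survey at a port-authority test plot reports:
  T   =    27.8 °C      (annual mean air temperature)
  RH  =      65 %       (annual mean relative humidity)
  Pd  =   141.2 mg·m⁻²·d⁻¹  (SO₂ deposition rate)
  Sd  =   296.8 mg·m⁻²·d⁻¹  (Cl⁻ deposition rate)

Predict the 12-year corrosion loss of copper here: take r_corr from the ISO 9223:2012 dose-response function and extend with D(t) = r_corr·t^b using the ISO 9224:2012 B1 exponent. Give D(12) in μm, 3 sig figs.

copper: T>10 °C ⇒ hinge -0.080·(27.8−10) = -1.4240
  SO₂ term: 0.0053·141.2^0.26·exp(0.059·65-1.4240) = 0.214
  Cl⁻ term: 0.01025·296.8^0.27·exp(0.036·65+0.049·27.8) = 1.933
  sum: 0.214 + 1.933 → r_corr = 2.147 μm/a
Power-law: D(12) = r_corr · 12^0.667
  D(12) = 2.147 × 12^0.667 = 2.147 × 5.246 = 11.26 μm

D(12) = 11.3 μm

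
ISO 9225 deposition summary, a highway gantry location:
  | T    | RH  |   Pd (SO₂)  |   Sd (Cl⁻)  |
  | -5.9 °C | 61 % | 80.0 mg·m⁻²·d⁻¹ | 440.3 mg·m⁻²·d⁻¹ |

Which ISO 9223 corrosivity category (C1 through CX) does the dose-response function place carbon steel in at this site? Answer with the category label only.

carbon steel: f(T) = +0.150·(T−10) [T≤10 °C] = -2.3850
  Pd branch = 1.77·Pd^0.52·e^(0.02·RH+f) = 5.39 μm/a
  Sd branch = 0.102·Sd^0.62·e^(0.033·RH+0.04·T) = 26.27 μm/a
  r_corr = 5.39 + 26.27 = 31.66 μm/a
Category bounds: 25…50 μm/a bracket r_corr ⇒ C3

C3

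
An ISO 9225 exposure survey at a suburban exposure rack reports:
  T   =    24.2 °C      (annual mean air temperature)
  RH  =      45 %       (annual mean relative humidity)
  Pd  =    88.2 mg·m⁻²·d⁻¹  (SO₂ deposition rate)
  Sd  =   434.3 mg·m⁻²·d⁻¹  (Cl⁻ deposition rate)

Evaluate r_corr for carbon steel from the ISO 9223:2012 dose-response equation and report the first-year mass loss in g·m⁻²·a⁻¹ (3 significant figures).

r_corr = 565 g·m⁻²·a⁻¹

carbon steel: temperature factor f = -0.054·(14.2) = -0.7668
  Pd branch = 1.77·Pd^0.52·e^(0.02·RH+f) = 20.77 μm/a
  Cl⁻ term: 0.102·434.3^0.62·exp(0.033·45+0.04·24.2) = 51.21
  sum: 20.77 + 51.21 → r_corr = 71.98 μm/a
Convert to mass loss: 71.98 μm/a × 7.85 g/cm³ = 565.1 g·m⁻²·a⁻¹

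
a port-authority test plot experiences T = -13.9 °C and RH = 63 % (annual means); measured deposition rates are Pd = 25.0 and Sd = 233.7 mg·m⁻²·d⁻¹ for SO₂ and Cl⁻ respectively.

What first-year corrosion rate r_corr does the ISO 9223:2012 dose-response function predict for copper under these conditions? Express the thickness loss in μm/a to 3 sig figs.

copper: T≤10 °C ⇒ hinge +0.126·(-13.9−10) = -3.0114
  SO₂ term: 0.0053·25.0^0.26·exp(0.059·63-3.0114) = 0.02478
  Cl⁻ term: 0.01025·233.7^0.27·exp(0.036·63+0.049·-13.9) = 0.2185
  r_corr = 0.02478 + 0.2185 = 0.2433 μm/a

r_corr = 0.243 μm/a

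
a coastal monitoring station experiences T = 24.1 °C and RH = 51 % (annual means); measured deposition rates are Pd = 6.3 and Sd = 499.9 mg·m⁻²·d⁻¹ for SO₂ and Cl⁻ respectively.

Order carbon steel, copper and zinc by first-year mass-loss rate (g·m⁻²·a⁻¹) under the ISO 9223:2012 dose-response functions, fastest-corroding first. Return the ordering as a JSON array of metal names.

carbon steel: f(T) = -0.054·(T−10) [T>10 °C] = -0.7614
  SO₂ term: 1.77·6.3^0.52·exp(0.02·51-0.7614) = 5.97
  Sd branch = 0.102·Sd^0.62·e^(0.033·RH+0.04·T) = 67.84 μm/a
  sum: 5.97 + 67.84 → r_corr = 73.81 μm/a
  mass loss = 73.81 μm/a × 7.85 g/cm³ = 579.4 g·m⁻²·a⁻¹
copper: f(T) = -0.080·(T−10) [T>10 °C] = -1.1280
  Pd branch = 0.0053·Pd^0.26·e^(0.059·RH+f) = 0.05611 μm/a
  Cl⁻ term: 0.01025·499.9^0.27·exp(0.036·51+0.049·24.1) = 1.121
  r_corr = 0.05611 + 1.121 = 1.177 μm/a
  mass loss = 1.177 μm/a × 8.96 g/cm³ = 10.55 g·m⁻²·a⁻¹
zinc: f(T) = -0.071·(T−10) [T>10 °C] = -1.0011
  SO₂ term: 0.0129·6.3^0.44·exp(0.046·51-1.0011) = 0.1113
  Cl⁻ term: 0.0175·499.9^0.57·exp(0.008·51+0.085·24.1) = 7.051
  r_corr = 0.1113 + 7.051 = 7.162 μm/a
  mass loss = 7.162 μm/a × 7.14 g/cm³ = 51.14 g·m⁻²·a⁻¹
Ordering by g·m⁻²·a⁻¹: carbon steel (579) > zinc (51.1) > copper (10.5)

["carbon steel", "zinc", "copper"]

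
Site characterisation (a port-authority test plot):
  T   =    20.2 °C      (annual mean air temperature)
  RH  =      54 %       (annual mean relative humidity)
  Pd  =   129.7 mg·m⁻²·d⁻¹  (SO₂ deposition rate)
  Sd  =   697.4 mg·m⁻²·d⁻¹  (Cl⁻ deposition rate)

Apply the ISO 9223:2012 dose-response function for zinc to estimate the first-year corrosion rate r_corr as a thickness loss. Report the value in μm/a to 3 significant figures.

r_corr = 6.91 μm/a

zinc: f(T) = -0.071·(T−10) [T>10 °C] = -0.7242
  Pd branch = 0.0129·Pd^0.44·e^(0.046·RH+f) = 0.6376 μm/a
  Cl⁻ term: 0.0175·697.4^0.57·exp(0.008·54+0.085·20.2) = 6.268
  sum: 0.6376 + 6.268 → r_corr = 6.906 μm/a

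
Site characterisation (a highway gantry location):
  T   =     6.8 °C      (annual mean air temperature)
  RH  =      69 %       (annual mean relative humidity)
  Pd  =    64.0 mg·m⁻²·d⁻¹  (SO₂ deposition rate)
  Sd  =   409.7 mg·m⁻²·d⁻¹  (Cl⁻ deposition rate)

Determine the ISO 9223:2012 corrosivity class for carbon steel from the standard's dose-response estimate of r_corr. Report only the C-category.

C5

carbon steel: f(T) = +0.150·(T−10) [T≤10 °C] = -0.4800
  Pd branch = 1.77·Pd^0.52·e^(0.02·RH+f) = 37.85 μm/a
  Sd branch = 0.102·Sd^0.62·e^(0.033·RH+0.04·T) = 54.37 μm/a
  sum: 37.85 + 54.37 → r_corr = 92.22 μm/a
92.2 μm/a falls in (80, 200] for carbon steel → category C5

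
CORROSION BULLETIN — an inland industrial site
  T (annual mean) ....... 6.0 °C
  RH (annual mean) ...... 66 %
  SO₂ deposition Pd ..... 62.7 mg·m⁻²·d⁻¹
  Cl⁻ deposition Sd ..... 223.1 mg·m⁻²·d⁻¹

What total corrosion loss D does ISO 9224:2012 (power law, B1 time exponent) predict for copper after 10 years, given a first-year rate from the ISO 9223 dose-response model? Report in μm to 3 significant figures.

copper: temperature factor f = +0.126·(-4.0) = -0.5040
  sulphur-dioxide contribution → 0.4611 μm/a
  chloride contribution → 0.6374 μm/a
  total first-year rate 1.098 μm/a
Power-law: D(10) = r_corr · 10^0.667
  D(10) = 1.098 × 10^0.667 = 1.098 × 4.645 = 5.103 μm

D(10) = 5.10 μm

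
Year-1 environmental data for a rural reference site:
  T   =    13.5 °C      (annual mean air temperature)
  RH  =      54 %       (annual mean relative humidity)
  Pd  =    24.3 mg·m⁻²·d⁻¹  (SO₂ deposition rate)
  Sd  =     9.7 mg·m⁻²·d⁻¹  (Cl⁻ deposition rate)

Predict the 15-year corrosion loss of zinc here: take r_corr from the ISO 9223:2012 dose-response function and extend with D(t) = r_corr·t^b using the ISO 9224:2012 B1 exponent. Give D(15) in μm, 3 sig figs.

D(15) = 7.24 μm

zinc: f(T) = -0.071·(T−10) [T>10 °C] = -0.2485
  SO₂ term: 0.0129·24.3^0.44·exp(0.046·54-0.2485) = 0.491
  Cl⁻ term: 0.0175·9.7^0.57·exp(0.008·54+0.085·13.5) = 0.3101
  r_corr = 0.491 + 0.3101 = 0.8011 μm/a
ISO 9224: D(t) = r_corr · t^b with b = 0.813 (zinc, B1)
  D(15) = 0.8011 × 15^0.813 = 0.8011 × 9.04 = 7.242 μm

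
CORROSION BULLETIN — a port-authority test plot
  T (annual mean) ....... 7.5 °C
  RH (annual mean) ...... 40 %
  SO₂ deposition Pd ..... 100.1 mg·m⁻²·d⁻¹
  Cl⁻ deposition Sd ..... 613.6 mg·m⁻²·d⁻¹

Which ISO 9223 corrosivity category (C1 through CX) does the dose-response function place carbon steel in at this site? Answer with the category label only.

C4

carbon steel: T≤10 °C ⇒ hinge +0.150·(7.5−10) = -0.3750
  Pd branch = 1.77·Pd^0.52·e^(0.02·RH+f) = 29.7 μm/a
  Sd branch = 0.102·Sd^0.62·e^(0.033·RH+0.04·T) = 27.58 μm/a
  sum: 29.7 + 27.58 → r_corr = 57.28 μm/a
57.3 μm/a falls in (50, 80] for carbon steel → category C4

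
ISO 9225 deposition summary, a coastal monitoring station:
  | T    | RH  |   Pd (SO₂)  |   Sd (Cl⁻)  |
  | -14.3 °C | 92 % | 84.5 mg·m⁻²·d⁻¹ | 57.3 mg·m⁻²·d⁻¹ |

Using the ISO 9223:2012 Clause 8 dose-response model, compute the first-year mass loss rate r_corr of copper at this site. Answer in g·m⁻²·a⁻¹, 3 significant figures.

r_corr = 5.33 g·m⁻²·a⁻¹

copper: T≤10 °C ⇒ hinge +0.126·(-14.3−10) = -3.0618
  sulphur-dioxide contribution → 0.179 μm/a
  chloride contribution → 0.4164 μm/a
  ⇒ r_corr(copper) = 0.5954 μm/a
Convert to mass loss: 0.5954 μm/a × 8.96 g/cm³ = 5.335 g·m⁻²·a⁻¹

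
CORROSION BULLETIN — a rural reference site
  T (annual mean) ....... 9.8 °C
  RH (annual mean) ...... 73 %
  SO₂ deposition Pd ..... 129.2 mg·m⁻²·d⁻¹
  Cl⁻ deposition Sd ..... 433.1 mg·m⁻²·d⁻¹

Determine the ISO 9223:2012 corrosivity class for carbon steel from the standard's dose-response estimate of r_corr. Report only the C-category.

C5

carbon steel: T≤10 °C ⇒ hinge +0.150·(9.8−10) = -0.0300
  Pd branch = 1.77·Pd^0.52·e^(0.02·RH+f) = 92.66 μm/a
  Cl⁻ term: 0.102·433.1^0.62·exp(0.033·73+0.04·9.8) = 72.4
  sum: 92.66 + 72.4 → r_corr = 165.1 μm/a
ISO 9223 Table 2 (carbon steel): 80 < 165 ≤ 200 μm/a ⇒ C5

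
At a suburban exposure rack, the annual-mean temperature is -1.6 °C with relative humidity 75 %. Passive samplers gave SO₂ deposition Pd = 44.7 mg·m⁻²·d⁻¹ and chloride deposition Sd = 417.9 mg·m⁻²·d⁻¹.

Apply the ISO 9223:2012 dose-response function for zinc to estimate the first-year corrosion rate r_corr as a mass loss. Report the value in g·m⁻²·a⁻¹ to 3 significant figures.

zinc: T≤10 °C ⇒ hinge +0.038·(-1.6−10) = -0.4408
  Pd branch = 0.0129·Pd^0.44·e^(0.046·RH+f) = 1.392 μm/a
  Sd branch = 0.0175·Sd^0.57·e^(0.008·RH+0.085·T) = 0.8681 μm/a
  sum: 1.392 + 0.8681 → r_corr = 2.26 μm/a
Convert to mass loss: 2.26 μm/a × 7.14 g/cm³ = 16.14 g·m⁻²·a⁻¹

r_corr = 16.1 g·m⁻²·a⁻¹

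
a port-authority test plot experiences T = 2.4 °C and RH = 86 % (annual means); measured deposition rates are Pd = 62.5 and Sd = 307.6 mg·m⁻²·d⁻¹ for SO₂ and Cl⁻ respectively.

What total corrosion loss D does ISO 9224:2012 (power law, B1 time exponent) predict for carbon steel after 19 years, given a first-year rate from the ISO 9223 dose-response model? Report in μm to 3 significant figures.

D(19) = 439 μm

carbon steel: T≤10 °C ⇒ hinge +0.150·(2.4−10) = -1.1400
  sulphur-dioxide contribution → 27.15 μm/a
  chloride contribution → 66.89 μm/a
  ⇒ r_corr(carbon steel) = 94.04 μm/a
Long-term exponent b (ISO 9224 Table 2, B1) = 0.523
  D(19) = 94.04 × 19^0.523 = 94.04 × 4.664 = 438.6 μm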